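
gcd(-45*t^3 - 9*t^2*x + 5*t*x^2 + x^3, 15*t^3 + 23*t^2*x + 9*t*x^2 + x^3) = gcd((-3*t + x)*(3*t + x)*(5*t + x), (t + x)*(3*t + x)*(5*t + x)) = 15*t^2 + 8*t*x + x^2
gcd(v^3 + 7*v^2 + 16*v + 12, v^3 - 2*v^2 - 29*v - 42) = v^2 + 5*v + 6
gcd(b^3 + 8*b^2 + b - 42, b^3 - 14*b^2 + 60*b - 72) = b - 2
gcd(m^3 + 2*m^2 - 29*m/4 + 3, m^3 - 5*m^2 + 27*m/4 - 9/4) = m^2 - 2*m + 3/4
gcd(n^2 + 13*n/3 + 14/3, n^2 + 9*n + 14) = n + 2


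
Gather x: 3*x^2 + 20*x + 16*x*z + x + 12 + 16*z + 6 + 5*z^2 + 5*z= 3*x^2 + x*(16*z + 21) + 5*z^2 + 21*z + 18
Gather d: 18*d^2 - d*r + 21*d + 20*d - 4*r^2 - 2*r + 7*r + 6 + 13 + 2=18*d^2 + d*(41 - r) - 4*r^2 + 5*r + 21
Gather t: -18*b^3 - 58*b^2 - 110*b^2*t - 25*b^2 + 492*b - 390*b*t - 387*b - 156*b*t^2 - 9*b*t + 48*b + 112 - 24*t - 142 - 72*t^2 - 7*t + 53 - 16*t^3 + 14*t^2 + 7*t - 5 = -18*b^3 - 83*b^2 + 153*b - 16*t^3 + t^2*(-156*b - 58) + t*(-110*b^2 - 399*b - 24) + 18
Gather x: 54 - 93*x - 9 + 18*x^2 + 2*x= 18*x^2 - 91*x + 45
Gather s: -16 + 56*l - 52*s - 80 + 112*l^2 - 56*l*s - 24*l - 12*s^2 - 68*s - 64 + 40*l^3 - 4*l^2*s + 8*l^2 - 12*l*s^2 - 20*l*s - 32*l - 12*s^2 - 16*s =40*l^3 + 120*l^2 + s^2*(-12*l - 24) + s*(-4*l^2 - 76*l - 136) - 160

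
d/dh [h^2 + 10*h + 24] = 2*h + 10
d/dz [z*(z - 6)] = 2*z - 6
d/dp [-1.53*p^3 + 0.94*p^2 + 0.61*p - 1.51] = -4.59*p^2 + 1.88*p + 0.61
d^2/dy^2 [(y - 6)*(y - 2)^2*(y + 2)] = 12*y^2 - 48*y + 16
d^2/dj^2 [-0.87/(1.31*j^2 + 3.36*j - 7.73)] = (2.986014*j^2 + 7.658784*j - 0.87*(2.62*j + 3.36)*(5.24*j + 6.72) - 17.619762)/(1.31*j^2 + 3.36*j - 7.73)^3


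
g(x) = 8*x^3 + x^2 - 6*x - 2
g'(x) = 24*x^2 + 2*x - 6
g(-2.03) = -52.62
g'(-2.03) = 88.84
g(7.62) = 3549.95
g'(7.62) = 1402.79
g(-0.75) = -0.31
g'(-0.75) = 6.00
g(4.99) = 986.97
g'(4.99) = 601.58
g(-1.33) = -11.07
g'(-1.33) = 33.79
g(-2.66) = -129.53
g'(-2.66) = 158.49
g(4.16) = 566.28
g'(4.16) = 417.65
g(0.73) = -2.73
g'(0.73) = 8.25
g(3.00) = 205.00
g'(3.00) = 216.00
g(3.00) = 205.00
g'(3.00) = 216.00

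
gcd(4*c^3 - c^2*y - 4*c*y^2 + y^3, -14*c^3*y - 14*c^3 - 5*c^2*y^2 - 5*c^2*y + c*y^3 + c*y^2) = 1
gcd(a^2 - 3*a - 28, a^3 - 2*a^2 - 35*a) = a - 7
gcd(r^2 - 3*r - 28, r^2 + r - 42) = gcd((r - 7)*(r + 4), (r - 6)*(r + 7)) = 1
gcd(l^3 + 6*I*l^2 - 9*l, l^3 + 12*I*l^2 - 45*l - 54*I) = l^2 + 6*I*l - 9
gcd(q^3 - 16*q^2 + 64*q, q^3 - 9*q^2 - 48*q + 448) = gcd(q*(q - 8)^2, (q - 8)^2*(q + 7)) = q^2 - 16*q + 64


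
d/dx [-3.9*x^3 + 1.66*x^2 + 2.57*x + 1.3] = -11.7*x^2 + 3.32*x + 2.57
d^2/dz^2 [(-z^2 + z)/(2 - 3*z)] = -4/(27*z^3 - 54*z^2 + 36*z - 8)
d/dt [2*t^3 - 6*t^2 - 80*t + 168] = 6*t^2 - 12*t - 80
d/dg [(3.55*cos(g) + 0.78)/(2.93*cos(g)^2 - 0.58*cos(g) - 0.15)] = (10.4015*cos(g)^2 + 4.5708*cos(g) + 0.0801)*sin(g)/(8.5849*cos(g)^4 - 3.3988*cos(g)^3 - 0.5426*cos(g)^2 + 0.174*cos(g) + 0.0225)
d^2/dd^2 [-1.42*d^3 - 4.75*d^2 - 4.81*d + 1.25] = -8.52*d - 9.5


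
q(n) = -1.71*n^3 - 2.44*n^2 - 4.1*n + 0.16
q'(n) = -5.13*n^2 - 4.88*n - 4.1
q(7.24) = -806.37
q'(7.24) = -308.33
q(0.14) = -0.47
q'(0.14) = -4.88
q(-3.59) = 62.55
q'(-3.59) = -52.70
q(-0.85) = 2.93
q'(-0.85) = -3.66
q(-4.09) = 93.11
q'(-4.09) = -69.96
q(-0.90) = 3.12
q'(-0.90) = -3.86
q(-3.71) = 69.11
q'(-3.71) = -56.61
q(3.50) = -117.40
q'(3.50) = -84.02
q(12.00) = -3355.28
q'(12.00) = -801.38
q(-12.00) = 2652.88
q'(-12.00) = -684.26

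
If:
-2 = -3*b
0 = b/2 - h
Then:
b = 2/3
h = 1/3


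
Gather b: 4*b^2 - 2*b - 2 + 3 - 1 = 4*b^2 - 2*b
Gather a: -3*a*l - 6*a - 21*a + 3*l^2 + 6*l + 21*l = a*(-3*l - 27) + 3*l^2 + 27*l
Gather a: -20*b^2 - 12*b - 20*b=-20*b^2 - 32*b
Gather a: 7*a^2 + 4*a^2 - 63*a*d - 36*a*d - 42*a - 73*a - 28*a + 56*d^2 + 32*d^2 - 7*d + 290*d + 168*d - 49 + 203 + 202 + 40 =11*a^2 + a*(-99*d - 143) + 88*d^2 + 451*d + 396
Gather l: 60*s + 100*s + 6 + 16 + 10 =160*s + 32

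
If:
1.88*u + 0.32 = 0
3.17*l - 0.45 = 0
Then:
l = 0.14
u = -0.17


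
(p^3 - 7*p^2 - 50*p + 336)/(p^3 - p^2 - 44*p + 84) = (p - 8)/(p - 2)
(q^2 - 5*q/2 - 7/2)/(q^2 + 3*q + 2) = (q - 7/2)/(q + 2)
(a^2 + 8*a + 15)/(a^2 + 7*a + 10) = (a + 3)/(a + 2)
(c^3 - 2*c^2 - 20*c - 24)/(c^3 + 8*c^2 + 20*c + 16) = (c - 6)/(c + 4)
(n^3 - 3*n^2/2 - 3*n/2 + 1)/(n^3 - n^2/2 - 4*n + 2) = (n + 1)/(n + 2)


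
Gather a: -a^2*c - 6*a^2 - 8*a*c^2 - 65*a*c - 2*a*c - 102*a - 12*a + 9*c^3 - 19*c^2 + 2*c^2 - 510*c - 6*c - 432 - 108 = a^2*(-c - 6) + a*(-8*c^2 - 67*c - 114) + 9*c^3 - 17*c^2 - 516*c - 540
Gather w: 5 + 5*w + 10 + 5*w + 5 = 10*w + 20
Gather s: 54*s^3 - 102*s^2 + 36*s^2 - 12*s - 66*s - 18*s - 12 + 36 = 54*s^3 - 66*s^2 - 96*s + 24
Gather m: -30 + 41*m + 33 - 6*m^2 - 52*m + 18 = -6*m^2 - 11*m + 21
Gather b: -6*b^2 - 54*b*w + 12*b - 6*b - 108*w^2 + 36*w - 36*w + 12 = -6*b^2 + b*(6 - 54*w) - 108*w^2 + 12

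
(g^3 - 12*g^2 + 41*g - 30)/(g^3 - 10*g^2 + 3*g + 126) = (g^2 - 6*g + 5)/(g^2 - 4*g - 21)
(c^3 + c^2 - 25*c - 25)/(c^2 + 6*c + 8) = (c^3 + c^2 - 25*c - 25)/(c^2 + 6*c + 8)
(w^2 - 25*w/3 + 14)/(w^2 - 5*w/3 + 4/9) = 3*(3*w^2 - 25*w + 42)/(9*w^2 - 15*w + 4)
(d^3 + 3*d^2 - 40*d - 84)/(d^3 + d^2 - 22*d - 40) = (d^2 + d - 42)/(d^2 - d - 20)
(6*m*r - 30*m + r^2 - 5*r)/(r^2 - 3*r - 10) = (6*m + r)/(r + 2)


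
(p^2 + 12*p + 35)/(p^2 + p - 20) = (p + 7)/(p - 4)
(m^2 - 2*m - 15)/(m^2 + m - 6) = (m - 5)/(m - 2)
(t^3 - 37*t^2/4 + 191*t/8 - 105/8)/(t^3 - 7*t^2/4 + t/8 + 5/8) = (8*t^3 - 74*t^2 + 191*t - 105)/(8*t^3 - 14*t^2 + t + 5)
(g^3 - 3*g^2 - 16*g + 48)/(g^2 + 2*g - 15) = (g^2 - 16)/(g + 5)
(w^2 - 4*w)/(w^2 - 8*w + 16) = w/(w - 4)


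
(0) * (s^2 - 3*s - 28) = 0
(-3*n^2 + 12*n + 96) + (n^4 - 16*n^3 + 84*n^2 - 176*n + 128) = n^4 - 16*n^3 + 81*n^2 - 164*n + 224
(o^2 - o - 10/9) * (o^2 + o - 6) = o^4 - 73*o^2/9 + 44*o/9 + 20/3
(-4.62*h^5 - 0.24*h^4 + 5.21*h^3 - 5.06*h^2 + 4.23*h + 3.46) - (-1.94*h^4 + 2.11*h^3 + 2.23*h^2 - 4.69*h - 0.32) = -4.62*h^5 + 1.7*h^4 + 3.1*h^3 - 7.29*h^2 + 8.92*h + 3.78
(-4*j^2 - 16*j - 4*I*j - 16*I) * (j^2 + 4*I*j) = -4*j^4 - 16*j^3 - 20*I*j^3 + 16*j^2 - 80*I*j^2 + 64*j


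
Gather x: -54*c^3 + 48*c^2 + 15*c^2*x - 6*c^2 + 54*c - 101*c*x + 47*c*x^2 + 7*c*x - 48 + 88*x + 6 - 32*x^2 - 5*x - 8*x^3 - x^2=-54*c^3 + 42*c^2 + 54*c - 8*x^3 + x^2*(47*c - 33) + x*(15*c^2 - 94*c + 83) - 42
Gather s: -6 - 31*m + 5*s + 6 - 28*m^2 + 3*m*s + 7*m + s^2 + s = -28*m^2 - 24*m + s^2 + s*(3*m + 6)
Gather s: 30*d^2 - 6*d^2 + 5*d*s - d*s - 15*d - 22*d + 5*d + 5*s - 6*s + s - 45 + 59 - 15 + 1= 24*d^2 + 4*d*s - 32*d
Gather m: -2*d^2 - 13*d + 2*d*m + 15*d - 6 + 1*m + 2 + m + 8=-2*d^2 + 2*d + m*(2*d + 2) + 4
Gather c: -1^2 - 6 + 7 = 0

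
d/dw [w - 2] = 1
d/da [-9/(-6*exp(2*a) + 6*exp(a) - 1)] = (54 - 108*exp(a))*exp(a)/(6*exp(2*a) - 6*exp(a) + 1)^2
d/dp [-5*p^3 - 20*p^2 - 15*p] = -15*p^2 - 40*p - 15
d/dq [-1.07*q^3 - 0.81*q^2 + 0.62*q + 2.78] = -3.21*q^2 - 1.62*q + 0.62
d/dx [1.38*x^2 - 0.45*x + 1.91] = 2.76*x - 0.45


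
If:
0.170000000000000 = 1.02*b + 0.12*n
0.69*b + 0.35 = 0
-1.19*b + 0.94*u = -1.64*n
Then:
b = -0.51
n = 5.73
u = -10.64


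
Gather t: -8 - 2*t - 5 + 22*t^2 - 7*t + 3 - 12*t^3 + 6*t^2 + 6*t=-12*t^3 + 28*t^2 - 3*t - 10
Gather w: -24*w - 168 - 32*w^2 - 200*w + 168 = -32*w^2 - 224*w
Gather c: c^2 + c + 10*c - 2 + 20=c^2 + 11*c + 18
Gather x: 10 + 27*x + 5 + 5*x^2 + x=5*x^2 + 28*x + 15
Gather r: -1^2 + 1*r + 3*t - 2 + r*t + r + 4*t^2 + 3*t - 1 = r*(t + 2) + 4*t^2 + 6*t - 4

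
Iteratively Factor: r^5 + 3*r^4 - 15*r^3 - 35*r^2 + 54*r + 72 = (r - 3)*(r^4 + 6*r^3 + 3*r^2 - 26*r - 24) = (r - 3)*(r + 4)*(r^3 + 2*r^2 - 5*r - 6) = (r - 3)*(r + 1)*(r + 4)*(r^2 + r - 6) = (r - 3)*(r - 2)*(r + 1)*(r + 4)*(r + 3)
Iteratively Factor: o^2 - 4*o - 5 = (o + 1)*(o - 5)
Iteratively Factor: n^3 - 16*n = (n + 4)*(n^2 - 4*n) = (n - 4)*(n + 4)*(n)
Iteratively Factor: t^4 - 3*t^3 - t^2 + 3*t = (t)*(t^3 - 3*t^2 - t + 3) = t*(t - 3)*(t^2 - 1) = t*(t - 3)*(t - 1)*(t + 1)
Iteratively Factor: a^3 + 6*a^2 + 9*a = (a)*(a^2 + 6*a + 9) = a*(a + 3)*(a + 3)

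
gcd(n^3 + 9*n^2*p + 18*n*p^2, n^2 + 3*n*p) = n^2 + 3*n*p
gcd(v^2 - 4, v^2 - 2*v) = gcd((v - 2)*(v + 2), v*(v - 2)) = v - 2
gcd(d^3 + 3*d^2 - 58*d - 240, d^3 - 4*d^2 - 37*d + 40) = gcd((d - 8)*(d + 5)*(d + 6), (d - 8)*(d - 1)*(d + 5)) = d^2 - 3*d - 40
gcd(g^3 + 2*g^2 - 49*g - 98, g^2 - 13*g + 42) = g - 7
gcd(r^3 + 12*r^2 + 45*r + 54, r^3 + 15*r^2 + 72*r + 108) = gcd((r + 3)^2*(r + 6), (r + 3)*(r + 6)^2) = r^2 + 9*r + 18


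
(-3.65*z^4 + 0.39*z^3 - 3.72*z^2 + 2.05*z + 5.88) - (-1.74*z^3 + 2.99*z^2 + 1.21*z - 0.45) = -3.65*z^4 + 2.13*z^3 - 6.71*z^2 + 0.84*z + 6.33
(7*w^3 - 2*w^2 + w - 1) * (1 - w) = -7*w^4 + 9*w^3 - 3*w^2 + 2*w - 1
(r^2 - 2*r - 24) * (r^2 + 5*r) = r^4 + 3*r^3 - 34*r^2 - 120*r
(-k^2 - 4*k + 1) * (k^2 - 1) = -k^4 - 4*k^3 + 2*k^2 + 4*k - 1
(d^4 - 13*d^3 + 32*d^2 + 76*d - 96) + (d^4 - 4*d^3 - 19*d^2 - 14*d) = 2*d^4 - 17*d^3 + 13*d^2 + 62*d - 96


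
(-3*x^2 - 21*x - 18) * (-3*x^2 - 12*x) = 9*x^4 + 99*x^3 + 306*x^2 + 216*x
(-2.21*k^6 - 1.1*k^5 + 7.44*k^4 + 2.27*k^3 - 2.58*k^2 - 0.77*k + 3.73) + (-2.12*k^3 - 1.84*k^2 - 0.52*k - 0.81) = -2.21*k^6 - 1.1*k^5 + 7.44*k^4 + 0.15*k^3 - 4.42*k^2 - 1.29*k + 2.92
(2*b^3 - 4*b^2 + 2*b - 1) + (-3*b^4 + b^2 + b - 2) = -3*b^4 + 2*b^3 - 3*b^2 + 3*b - 3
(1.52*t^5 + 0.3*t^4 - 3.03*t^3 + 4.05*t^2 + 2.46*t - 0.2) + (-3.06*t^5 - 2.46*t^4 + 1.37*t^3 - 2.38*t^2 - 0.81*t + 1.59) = -1.54*t^5 - 2.16*t^4 - 1.66*t^3 + 1.67*t^2 + 1.65*t + 1.39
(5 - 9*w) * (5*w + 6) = -45*w^2 - 29*w + 30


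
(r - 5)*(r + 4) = r^2 - r - 20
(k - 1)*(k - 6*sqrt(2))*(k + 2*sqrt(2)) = k^3 - 4*sqrt(2)*k^2 - k^2 - 24*k + 4*sqrt(2)*k + 24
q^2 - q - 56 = (q - 8)*(q + 7)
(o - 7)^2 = o^2 - 14*o + 49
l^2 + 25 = (l - 5*I)*(l + 5*I)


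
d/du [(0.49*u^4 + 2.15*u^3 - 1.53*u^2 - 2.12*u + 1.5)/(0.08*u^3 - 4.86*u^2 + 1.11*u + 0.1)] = (0.0392*u^6 - 4.7628*u^5 - 8.6949*u^4 + 5.3082*u^3 - 11.7165*u^2 + 14.274*u - 1.877)/(0.0064*u^6 - 0.7776*u^5 + 23.7972*u^4 - 10.7732*u^3 + 0.2601*u^2 + 0.222*u + 0.01)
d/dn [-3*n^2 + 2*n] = 2 - 6*n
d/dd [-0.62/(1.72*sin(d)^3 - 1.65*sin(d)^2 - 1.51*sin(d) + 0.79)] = (3.1992*sin(d)^2 - 2.046*sin(d) - 0.9362)*cos(d)/(1.72*sin(d)^3 - 1.65*sin(d)^2 - 1.51*sin(d) + 0.79)^2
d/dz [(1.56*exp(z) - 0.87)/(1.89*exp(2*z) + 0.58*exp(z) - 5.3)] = (-2.9484*exp(2*z) + 3.2886*exp(z) - 7.7634)*exp(z)/(3.5721*exp(4*z) + 2.1924*exp(3*z) - 19.6976*exp(2*z) - 6.148*exp(z) + 28.09)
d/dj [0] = 0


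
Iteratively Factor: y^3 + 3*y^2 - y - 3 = (y + 3)*(y^2 - 1) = (y - 1)*(y + 3)*(y + 1)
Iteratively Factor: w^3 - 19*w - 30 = (w + 3)*(w^2 - 3*w - 10) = (w - 5)*(w + 3)*(w + 2)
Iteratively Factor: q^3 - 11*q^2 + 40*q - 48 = (q - 3)*(q^2 - 8*q + 16) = (q - 4)*(q - 3)*(q - 4)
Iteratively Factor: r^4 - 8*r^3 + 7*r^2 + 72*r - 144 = (r - 3)*(r^3 - 5*r^2 - 8*r + 48) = (r - 4)*(r - 3)*(r^2 - r - 12) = (r - 4)*(r - 3)*(r + 3)*(r - 4)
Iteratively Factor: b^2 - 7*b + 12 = (b - 3)*(b - 4)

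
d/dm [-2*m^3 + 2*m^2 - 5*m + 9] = -6*m^2 + 4*m - 5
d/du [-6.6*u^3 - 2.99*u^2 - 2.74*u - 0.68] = -19.8*u^2 - 5.98*u - 2.74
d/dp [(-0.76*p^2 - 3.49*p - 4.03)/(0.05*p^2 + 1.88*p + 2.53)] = (-1.2543*p^2 - 3.4426*p - 1.2533)/(0.0025*p^4 + 0.188*p^3 + 3.7874*p^2 + 9.5128*p + 6.4009)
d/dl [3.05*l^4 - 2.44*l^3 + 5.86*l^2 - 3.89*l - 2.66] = 12.2*l^3 - 7.32*l^2 + 11.72*l - 3.89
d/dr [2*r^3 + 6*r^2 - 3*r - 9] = 6*r^2 + 12*r - 3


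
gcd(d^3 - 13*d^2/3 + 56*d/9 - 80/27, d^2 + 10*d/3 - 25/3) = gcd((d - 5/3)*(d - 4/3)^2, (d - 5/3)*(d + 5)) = d - 5/3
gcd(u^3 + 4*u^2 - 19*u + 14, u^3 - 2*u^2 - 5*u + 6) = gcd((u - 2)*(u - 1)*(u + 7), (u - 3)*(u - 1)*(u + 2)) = u - 1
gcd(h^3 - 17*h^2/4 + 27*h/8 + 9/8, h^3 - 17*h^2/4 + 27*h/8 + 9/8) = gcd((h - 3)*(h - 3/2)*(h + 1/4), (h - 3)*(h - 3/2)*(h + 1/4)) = h^3 - 17*h^2/4 + 27*h/8 + 9/8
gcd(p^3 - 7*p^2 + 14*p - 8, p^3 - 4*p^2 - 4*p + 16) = p^2 - 6*p + 8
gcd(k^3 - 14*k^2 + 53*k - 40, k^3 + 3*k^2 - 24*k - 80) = k - 5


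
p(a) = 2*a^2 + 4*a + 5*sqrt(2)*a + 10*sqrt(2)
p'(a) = 4*a + 4 + 5*sqrt(2)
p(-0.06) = 13.49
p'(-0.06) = 10.83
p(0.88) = 25.43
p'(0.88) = 14.59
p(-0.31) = 10.90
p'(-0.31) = 9.83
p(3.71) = 82.74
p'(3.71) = 25.91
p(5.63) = 139.87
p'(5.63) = 33.59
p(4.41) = 101.86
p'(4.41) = 28.71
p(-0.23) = 11.70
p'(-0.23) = 10.15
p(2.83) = 61.49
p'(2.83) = 22.39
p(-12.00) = 169.29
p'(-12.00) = -36.93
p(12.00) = 434.99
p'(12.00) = 59.07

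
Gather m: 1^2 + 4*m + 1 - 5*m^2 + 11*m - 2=-5*m^2 + 15*m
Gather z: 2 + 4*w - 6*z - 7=4*w - 6*z - 5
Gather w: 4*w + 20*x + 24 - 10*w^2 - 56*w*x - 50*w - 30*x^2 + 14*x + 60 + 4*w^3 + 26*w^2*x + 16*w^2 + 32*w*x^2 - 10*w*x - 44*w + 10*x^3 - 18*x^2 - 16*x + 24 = 4*w^3 + w^2*(26*x + 6) + w*(32*x^2 - 66*x - 90) + 10*x^3 - 48*x^2 + 18*x + 108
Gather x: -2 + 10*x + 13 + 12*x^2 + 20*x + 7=12*x^2 + 30*x + 18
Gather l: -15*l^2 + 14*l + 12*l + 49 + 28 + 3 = -15*l^2 + 26*l + 80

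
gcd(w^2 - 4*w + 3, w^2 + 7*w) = 1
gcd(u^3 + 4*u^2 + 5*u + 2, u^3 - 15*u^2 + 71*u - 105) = 1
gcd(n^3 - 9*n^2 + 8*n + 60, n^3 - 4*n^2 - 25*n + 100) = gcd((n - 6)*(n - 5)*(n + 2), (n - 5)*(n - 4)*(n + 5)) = n - 5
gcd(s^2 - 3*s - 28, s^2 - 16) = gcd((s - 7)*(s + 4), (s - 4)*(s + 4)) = s + 4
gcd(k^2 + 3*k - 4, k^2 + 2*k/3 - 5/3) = k - 1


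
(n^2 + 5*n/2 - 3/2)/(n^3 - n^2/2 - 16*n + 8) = (n + 3)/(n^2 - 16)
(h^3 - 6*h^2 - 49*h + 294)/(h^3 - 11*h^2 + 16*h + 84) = (h + 7)/(h + 2)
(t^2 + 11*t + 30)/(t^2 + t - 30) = (t + 5)/(t - 5)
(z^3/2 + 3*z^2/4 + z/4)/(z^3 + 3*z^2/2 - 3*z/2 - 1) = z*(z + 1)/(2*(z^2 + z - 2))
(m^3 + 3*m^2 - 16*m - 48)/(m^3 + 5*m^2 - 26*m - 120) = (m^2 - m - 12)/(m^2 + m - 30)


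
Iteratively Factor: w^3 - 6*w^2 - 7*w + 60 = (w - 5)*(w^2 - w - 12) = (w - 5)*(w - 4)*(w + 3)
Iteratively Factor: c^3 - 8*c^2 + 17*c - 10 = (c - 1)*(c^2 - 7*c + 10) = (c - 5)*(c - 1)*(c - 2)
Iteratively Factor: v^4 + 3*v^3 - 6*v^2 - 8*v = (v + 4)*(v^3 - v^2 - 2*v) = v*(v + 4)*(v^2 - v - 2) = v*(v + 1)*(v + 4)*(v - 2)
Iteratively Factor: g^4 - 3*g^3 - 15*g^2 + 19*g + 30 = (g + 3)*(g^3 - 6*g^2 + 3*g + 10) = (g - 2)*(g + 3)*(g^2 - 4*g - 5) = (g - 2)*(g + 1)*(g + 3)*(g - 5)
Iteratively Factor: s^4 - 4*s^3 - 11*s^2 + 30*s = (s - 2)*(s^3 - 2*s^2 - 15*s) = (s - 2)*(s + 3)*(s^2 - 5*s) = s*(s - 2)*(s + 3)*(s - 5)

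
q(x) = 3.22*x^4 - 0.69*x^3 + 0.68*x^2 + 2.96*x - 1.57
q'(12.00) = 21977.84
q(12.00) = 65709.47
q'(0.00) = 2.96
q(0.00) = -1.57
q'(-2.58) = -235.52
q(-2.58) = 149.84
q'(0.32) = 3.61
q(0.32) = -0.54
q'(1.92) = 89.10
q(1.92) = 45.49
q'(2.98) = 329.48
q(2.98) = 248.96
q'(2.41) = 174.50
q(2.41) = 108.48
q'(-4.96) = -1626.38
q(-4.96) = 2033.54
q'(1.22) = 24.93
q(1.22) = 8.93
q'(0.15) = 3.16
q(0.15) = -1.11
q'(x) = 12.88*x^3 - 2.07*x^2 + 1.36*x + 2.96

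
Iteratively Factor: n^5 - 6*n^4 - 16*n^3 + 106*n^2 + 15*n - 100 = (n + 4)*(n^4 - 10*n^3 + 24*n^2 + 10*n - 25) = (n + 1)*(n + 4)*(n^3 - 11*n^2 + 35*n - 25) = (n - 5)*(n + 1)*(n + 4)*(n^2 - 6*n + 5) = (n - 5)^2*(n + 1)*(n + 4)*(n - 1)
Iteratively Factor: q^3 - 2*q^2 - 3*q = (q - 3)*(q^2 + q) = q*(q - 3)*(q + 1)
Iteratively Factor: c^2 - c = (c)*(c - 1)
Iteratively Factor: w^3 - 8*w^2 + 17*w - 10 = (w - 5)*(w^2 - 3*w + 2) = (w - 5)*(w - 2)*(w - 1)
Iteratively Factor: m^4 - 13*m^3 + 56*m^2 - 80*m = (m - 4)*(m^3 - 9*m^2 + 20*m) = (m - 4)^2*(m^2 - 5*m) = m*(m - 4)^2*(m - 5)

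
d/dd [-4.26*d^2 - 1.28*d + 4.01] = -8.52*d - 1.28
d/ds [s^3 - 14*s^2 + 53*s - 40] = 3*s^2 - 28*s + 53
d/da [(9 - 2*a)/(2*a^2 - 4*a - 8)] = (-a^2 + 2*a + (a - 1)*(2*a - 9) + 4)/(-a^2 + 2*a + 4)^2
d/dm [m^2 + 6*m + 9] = 2*m + 6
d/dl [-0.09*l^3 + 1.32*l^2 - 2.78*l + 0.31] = -0.27*l^2 + 2.64*l - 2.78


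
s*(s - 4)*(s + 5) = s^3 + s^2 - 20*s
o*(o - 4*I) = o^2 - 4*I*o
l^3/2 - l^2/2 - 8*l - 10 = (l/2 + 1)*(l - 5)*(l + 2)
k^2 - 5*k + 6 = (k - 3)*(k - 2)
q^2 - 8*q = q*(q - 8)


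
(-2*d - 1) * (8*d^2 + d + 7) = -16*d^3 - 10*d^2 - 15*d - 7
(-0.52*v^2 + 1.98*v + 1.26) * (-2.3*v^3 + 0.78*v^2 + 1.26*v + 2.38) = 1.196*v^5 - 4.9596*v^4 - 2.0088*v^3 + 2.24*v^2 + 6.3*v + 2.9988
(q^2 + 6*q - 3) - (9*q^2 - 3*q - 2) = -8*q^2 + 9*q - 1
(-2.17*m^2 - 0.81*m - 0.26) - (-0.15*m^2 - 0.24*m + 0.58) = -2.02*m^2 - 0.57*m - 0.84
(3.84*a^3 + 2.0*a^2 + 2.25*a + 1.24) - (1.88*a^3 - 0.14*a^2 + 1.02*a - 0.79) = 1.96*a^3 + 2.14*a^2 + 1.23*a + 2.03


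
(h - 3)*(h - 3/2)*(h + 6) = h^3 + 3*h^2/2 - 45*h/2 + 27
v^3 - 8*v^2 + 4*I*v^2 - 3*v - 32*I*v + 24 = (v - 8)*(v + I)*(v + 3*I)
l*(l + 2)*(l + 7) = l^3 + 9*l^2 + 14*l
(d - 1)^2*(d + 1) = d^3 - d^2 - d + 1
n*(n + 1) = n^2 + n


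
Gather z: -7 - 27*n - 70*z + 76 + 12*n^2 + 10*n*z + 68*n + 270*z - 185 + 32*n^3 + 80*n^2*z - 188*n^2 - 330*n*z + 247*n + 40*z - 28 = 32*n^3 - 176*n^2 + 288*n + z*(80*n^2 - 320*n + 240) - 144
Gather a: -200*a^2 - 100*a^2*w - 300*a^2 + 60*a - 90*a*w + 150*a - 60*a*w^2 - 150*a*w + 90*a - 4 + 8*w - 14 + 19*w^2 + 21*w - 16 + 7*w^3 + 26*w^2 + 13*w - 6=a^2*(-100*w - 500) + a*(-60*w^2 - 240*w + 300) + 7*w^3 + 45*w^2 + 42*w - 40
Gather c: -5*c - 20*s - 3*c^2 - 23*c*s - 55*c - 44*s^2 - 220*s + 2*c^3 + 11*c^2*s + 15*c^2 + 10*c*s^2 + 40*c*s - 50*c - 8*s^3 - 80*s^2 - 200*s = 2*c^3 + c^2*(11*s + 12) + c*(10*s^2 + 17*s - 110) - 8*s^3 - 124*s^2 - 440*s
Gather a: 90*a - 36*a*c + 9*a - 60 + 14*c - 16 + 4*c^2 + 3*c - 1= a*(99 - 36*c) + 4*c^2 + 17*c - 77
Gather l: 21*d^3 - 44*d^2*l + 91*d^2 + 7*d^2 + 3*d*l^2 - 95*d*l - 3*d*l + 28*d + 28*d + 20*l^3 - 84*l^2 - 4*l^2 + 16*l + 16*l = 21*d^3 + 98*d^2 + 56*d + 20*l^3 + l^2*(3*d - 88) + l*(-44*d^2 - 98*d + 32)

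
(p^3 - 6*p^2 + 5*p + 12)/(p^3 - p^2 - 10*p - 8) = (p - 3)/(p + 2)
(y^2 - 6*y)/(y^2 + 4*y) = (y - 6)/(y + 4)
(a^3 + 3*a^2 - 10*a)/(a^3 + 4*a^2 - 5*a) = (a - 2)/(a - 1)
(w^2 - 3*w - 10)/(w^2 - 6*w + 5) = (w + 2)/(w - 1)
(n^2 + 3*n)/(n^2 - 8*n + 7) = n*(n + 3)/(n^2 - 8*n + 7)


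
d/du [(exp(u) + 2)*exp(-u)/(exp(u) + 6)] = (-exp(2*u) - 4*exp(u) - 12)*exp(-u)/(exp(2*u) + 12*exp(u) + 36)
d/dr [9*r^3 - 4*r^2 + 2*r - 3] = 27*r^2 - 8*r + 2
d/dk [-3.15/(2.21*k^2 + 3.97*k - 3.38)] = (13.923*k + 12.5055)/(2.21*k^2 + 3.97*k - 3.38)^2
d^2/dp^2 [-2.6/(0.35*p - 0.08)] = -0.637/(0.35*p - 0.08)^3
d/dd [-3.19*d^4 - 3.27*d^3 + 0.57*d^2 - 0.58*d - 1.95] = -12.76*d^3 - 9.81*d^2 + 1.14*d - 0.58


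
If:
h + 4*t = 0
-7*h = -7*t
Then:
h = 0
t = 0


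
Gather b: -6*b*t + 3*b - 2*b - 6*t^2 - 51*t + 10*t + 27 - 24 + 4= b*(1 - 6*t) - 6*t^2 - 41*t + 7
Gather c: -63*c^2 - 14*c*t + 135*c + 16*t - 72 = -63*c^2 + c*(135 - 14*t) + 16*t - 72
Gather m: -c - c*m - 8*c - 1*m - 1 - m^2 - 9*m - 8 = -9*c - m^2 + m*(-c - 10) - 9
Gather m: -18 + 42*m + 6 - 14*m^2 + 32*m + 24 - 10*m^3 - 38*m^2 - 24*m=-10*m^3 - 52*m^2 + 50*m + 12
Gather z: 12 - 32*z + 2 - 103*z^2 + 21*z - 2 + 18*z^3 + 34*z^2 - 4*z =18*z^3 - 69*z^2 - 15*z + 12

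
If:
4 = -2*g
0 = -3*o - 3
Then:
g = -2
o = -1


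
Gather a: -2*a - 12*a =-14*a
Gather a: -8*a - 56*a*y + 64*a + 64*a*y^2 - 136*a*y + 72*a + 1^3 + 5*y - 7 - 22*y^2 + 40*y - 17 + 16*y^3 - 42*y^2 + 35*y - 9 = a*(64*y^2 - 192*y + 128) + 16*y^3 - 64*y^2 + 80*y - 32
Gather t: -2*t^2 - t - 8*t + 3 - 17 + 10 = -2*t^2 - 9*t - 4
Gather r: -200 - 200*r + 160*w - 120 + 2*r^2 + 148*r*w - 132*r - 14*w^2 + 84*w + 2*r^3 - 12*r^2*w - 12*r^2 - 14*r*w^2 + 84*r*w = 2*r^3 + r^2*(-12*w - 10) + r*(-14*w^2 + 232*w - 332) - 14*w^2 + 244*w - 320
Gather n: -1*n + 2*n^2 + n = 2*n^2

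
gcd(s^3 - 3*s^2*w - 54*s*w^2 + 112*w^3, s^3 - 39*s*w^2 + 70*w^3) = s^2 + 5*s*w - 14*w^2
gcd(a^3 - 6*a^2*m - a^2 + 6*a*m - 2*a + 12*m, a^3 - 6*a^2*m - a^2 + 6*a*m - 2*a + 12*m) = a^3 - 6*a^2*m - a^2 + 6*a*m - 2*a + 12*m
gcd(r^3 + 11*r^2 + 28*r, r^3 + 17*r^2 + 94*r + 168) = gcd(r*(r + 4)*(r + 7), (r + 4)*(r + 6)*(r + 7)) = r^2 + 11*r + 28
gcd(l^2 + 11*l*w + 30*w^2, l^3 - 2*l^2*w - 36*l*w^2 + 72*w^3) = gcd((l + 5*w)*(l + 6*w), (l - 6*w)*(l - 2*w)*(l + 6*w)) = l + 6*w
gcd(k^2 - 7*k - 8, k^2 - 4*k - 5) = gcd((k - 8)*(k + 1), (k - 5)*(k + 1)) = k + 1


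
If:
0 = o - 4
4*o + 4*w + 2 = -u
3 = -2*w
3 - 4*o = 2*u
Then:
No Solution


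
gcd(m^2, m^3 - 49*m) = m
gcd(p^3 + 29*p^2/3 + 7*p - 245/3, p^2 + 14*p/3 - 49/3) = p^2 + 14*p/3 - 49/3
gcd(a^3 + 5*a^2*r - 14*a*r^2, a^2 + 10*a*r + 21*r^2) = a + 7*r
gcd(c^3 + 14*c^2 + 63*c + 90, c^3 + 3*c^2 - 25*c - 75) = c^2 + 8*c + 15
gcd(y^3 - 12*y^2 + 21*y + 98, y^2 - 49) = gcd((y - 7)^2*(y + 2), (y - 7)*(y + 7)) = y - 7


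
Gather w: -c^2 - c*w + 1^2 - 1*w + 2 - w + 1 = -c^2 + w*(-c - 2) + 4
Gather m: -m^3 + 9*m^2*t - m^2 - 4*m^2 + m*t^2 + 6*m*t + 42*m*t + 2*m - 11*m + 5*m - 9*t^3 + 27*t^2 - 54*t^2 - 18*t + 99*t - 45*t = -m^3 + m^2*(9*t - 5) + m*(t^2 + 48*t - 4) - 9*t^3 - 27*t^2 + 36*t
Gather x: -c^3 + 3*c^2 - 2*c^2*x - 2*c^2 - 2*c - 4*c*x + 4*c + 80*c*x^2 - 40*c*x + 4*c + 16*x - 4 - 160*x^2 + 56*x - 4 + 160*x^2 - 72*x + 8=-c^3 + c^2 + 80*c*x^2 + 6*c + x*(-2*c^2 - 44*c)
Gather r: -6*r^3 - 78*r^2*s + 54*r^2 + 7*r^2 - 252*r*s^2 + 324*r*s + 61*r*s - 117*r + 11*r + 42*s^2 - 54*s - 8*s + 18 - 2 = -6*r^3 + r^2*(61 - 78*s) + r*(-252*s^2 + 385*s - 106) + 42*s^2 - 62*s + 16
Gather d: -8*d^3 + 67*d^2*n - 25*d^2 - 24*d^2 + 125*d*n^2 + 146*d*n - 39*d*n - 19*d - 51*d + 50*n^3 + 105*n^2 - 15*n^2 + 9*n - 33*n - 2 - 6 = -8*d^3 + d^2*(67*n - 49) + d*(125*n^2 + 107*n - 70) + 50*n^3 + 90*n^2 - 24*n - 8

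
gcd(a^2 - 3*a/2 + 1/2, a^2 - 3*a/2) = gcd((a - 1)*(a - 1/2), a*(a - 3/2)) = 1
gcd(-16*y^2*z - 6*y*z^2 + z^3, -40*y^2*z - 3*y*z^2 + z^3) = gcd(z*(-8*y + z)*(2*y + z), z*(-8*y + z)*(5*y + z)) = 8*y*z - z^2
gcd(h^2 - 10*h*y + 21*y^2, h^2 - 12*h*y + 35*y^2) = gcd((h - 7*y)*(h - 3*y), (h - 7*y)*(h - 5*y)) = -h + 7*y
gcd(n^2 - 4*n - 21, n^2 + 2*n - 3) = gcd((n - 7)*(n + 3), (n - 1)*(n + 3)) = n + 3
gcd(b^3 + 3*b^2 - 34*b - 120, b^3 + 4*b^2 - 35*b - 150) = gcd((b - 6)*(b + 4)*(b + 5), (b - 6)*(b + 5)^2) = b^2 - b - 30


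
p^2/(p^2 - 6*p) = p/(p - 6)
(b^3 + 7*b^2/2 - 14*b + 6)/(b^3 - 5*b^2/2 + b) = (b + 6)/b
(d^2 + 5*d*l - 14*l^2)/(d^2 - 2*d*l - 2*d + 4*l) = (d + 7*l)/(d - 2)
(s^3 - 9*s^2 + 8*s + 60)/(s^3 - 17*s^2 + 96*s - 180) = (s + 2)/(s - 6)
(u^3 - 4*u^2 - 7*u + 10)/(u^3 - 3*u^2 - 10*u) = (u - 1)/u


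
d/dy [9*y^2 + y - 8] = 18*y + 1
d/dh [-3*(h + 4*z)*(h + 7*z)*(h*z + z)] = 3*z*(-3*h^2 - 22*h*z - 2*h - 28*z^2 - 11*z)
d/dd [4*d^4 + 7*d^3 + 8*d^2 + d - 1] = 16*d^3 + 21*d^2 + 16*d + 1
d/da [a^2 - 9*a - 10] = 2*a - 9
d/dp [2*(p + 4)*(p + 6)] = 4*p + 20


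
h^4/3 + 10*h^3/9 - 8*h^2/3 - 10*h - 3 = (h/3 + 1)*(h - 3)*(h + 1/3)*(h + 3)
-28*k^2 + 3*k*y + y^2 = (-4*k + y)*(7*k + y)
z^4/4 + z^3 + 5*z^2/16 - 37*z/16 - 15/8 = (z/2 + 1/2)*(z/2 + 1)*(z - 3/2)*(z + 5/2)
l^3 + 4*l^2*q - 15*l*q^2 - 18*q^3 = (l - 3*q)*(l + q)*(l + 6*q)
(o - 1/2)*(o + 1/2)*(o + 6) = o^3 + 6*o^2 - o/4 - 3/2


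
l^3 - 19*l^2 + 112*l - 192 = (l - 8)^2*(l - 3)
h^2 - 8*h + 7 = (h - 7)*(h - 1)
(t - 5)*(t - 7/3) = t^2 - 22*t/3 + 35/3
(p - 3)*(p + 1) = p^2 - 2*p - 3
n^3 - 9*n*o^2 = n*(n - 3*o)*(n + 3*o)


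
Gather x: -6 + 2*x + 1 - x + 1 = x - 4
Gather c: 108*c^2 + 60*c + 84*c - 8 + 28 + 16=108*c^2 + 144*c + 36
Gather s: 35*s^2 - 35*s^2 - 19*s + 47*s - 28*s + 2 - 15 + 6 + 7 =0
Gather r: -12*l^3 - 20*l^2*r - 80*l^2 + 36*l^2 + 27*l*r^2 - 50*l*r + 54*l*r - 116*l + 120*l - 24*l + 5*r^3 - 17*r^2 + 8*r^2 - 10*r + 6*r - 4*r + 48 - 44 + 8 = -12*l^3 - 44*l^2 - 20*l + 5*r^3 + r^2*(27*l - 9) + r*(-20*l^2 + 4*l - 8) + 12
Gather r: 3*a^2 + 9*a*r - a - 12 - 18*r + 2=3*a^2 - a + r*(9*a - 18) - 10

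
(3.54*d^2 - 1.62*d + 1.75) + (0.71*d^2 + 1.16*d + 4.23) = 4.25*d^2 - 0.46*d + 5.98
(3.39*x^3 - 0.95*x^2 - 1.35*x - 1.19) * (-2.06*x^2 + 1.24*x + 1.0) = -6.9834*x^5 + 6.1606*x^4 + 4.993*x^3 - 0.1726*x^2 - 2.8256*x - 1.19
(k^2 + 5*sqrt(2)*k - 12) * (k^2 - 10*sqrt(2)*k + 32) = k^4 - 5*sqrt(2)*k^3 - 80*k^2 + 280*sqrt(2)*k - 384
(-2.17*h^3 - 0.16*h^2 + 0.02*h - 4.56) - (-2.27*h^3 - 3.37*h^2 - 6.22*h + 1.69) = 0.1*h^3 + 3.21*h^2 + 6.24*h - 6.25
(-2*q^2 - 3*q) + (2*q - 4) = -2*q^2 - q - 4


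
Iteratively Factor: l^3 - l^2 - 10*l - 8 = (l + 1)*(l^2 - 2*l - 8) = (l + 1)*(l + 2)*(l - 4)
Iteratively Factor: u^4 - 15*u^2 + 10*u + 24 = (u + 4)*(u^3 - 4*u^2 + u + 6) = (u - 2)*(u + 4)*(u^2 - 2*u - 3) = (u - 2)*(u + 1)*(u + 4)*(u - 3)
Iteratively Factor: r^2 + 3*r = (r)*(r + 3)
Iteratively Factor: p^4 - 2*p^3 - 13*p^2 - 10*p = (p)*(p^3 - 2*p^2 - 13*p - 10) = p*(p + 1)*(p^2 - 3*p - 10) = p*(p + 1)*(p + 2)*(p - 5)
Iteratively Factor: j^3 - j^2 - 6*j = (j + 2)*(j^2 - 3*j) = j*(j + 2)*(j - 3)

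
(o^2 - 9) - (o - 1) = o^2 - o - 8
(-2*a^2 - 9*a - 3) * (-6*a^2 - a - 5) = 12*a^4 + 56*a^3 + 37*a^2 + 48*a + 15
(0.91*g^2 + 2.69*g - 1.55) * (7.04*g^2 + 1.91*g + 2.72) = 6.4064*g^4 + 20.6757*g^3 - 3.2989*g^2 + 4.3563*g - 4.216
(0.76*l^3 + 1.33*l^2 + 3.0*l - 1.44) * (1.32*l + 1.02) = 1.0032*l^4 + 2.5308*l^3 + 5.3166*l^2 + 1.1592*l - 1.4688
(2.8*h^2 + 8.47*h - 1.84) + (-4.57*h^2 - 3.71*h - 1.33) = -1.77*h^2 + 4.76*h - 3.17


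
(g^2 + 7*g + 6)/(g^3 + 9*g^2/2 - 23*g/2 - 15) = 2/(2*g - 5)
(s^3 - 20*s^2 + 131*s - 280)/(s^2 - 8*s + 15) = (s^2 - 15*s + 56)/(s - 3)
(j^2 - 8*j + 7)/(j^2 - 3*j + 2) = (j - 7)/(j - 2)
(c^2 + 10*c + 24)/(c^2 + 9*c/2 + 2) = 2*(c + 6)/(2*c + 1)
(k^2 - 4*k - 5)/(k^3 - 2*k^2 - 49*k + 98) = (k^2 - 4*k - 5)/(k^3 - 2*k^2 - 49*k + 98)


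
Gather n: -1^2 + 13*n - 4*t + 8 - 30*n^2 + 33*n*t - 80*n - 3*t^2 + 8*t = -30*n^2 + n*(33*t - 67) - 3*t^2 + 4*t + 7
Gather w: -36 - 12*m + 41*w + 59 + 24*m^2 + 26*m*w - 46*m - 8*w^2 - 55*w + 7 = 24*m^2 - 58*m - 8*w^2 + w*(26*m - 14) + 30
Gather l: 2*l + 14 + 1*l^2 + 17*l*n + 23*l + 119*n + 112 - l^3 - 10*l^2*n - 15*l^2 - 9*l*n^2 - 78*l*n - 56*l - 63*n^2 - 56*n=-l^3 + l^2*(-10*n - 14) + l*(-9*n^2 - 61*n - 31) - 63*n^2 + 63*n + 126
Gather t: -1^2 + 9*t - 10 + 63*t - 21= 72*t - 32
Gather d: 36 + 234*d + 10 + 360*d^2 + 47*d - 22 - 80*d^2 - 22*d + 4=280*d^2 + 259*d + 28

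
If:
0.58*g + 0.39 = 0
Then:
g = -0.67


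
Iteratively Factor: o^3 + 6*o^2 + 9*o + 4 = (o + 1)*(o^2 + 5*o + 4) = (o + 1)*(o + 4)*(o + 1)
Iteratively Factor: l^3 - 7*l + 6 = (l + 3)*(l^2 - 3*l + 2) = (l - 2)*(l + 3)*(l - 1)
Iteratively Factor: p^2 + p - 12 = (p - 3)*(p + 4)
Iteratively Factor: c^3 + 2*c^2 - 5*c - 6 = (c + 3)*(c^2 - c - 2) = (c + 1)*(c + 3)*(c - 2)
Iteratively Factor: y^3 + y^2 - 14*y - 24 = (y - 4)*(y^2 + 5*y + 6) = (y - 4)*(y + 2)*(y + 3)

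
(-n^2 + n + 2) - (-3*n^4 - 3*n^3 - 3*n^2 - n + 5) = 3*n^4 + 3*n^3 + 2*n^2 + 2*n - 3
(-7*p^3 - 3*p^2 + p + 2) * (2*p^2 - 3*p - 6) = -14*p^5 + 15*p^4 + 53*p^3 + 19*p^2 - 12*p - 12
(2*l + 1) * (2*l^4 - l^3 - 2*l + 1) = 4*l^5 - l^3 - 4*l^2 + 1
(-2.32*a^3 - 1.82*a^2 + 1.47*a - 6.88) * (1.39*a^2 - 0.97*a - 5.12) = -3.2248*a^5 - 0.2794*a^4 + 15.6871*a^3 - 1.6707*a^2 - 0.8528*a + 35.2256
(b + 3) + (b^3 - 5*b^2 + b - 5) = b^3 - 5*b^2 + 2*b - 2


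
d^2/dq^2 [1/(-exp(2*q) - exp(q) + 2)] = (-2*(2*exp(q) + 1)^2*exp(q) + (4*exp(q) + 1)*(exp(2*q) + exp(q) - 2))*exp(q)/(exp(2*q) + exp(q) - 2)^3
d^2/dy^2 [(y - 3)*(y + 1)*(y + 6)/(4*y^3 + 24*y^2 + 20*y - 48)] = (-y^6 - 30*y^5 - 183*y^4 - 508*y^3 - 1305*y^2 - 2538*y - 1035)/(y^9 + 18*y^8 + 123*y^7 + 360*y^6 + 183*y^5 - 1206*y^4 - 1603*y^3 + 1692*y^2 + 2160*y - 1728)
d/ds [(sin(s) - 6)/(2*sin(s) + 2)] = 7*cos(s)/(2*(sin(s) + 1)^2)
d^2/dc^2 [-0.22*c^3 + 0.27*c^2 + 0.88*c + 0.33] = 0.54 - 1.32*c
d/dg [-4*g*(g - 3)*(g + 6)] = -12*g^2 - 24*g + 72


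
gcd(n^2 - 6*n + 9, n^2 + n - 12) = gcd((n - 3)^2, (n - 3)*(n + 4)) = n - 3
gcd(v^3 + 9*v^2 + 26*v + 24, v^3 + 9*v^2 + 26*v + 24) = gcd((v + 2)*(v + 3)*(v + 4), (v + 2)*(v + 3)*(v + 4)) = v^3 + 9*v^2 + 26*v + 24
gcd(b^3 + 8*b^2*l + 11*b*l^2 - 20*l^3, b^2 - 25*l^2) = b + 5*l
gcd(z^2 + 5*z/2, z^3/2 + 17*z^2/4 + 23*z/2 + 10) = z + 5/2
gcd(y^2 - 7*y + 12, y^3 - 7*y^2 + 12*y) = y^2 - 7*y + 12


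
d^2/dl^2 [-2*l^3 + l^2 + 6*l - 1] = 2 - 12*l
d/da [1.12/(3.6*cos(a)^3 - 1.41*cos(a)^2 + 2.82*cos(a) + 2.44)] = (12.096*cos(a)^2 - 3.1584*cos(a) + 3.1584)*sin(a)/(3.6*cos(a)^3 - 1.41*cos(a)^2 + 2.82*cos(a) + 2.44)^2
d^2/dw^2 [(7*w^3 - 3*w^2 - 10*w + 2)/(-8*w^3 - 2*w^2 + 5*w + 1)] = 2*(304*w^6 + 1080*w^5 - 264*w^4 + 193*w^3 + 609*w^2 + 51*w - 101)/(512*w^9 + 384*w^8 - 864*w^7 - 664*w^6 + 444*w^5 + 378*w^4 - 41*w^3 - 69*w^2 - 15*w - 1)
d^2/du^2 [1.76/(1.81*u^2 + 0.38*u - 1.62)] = (-11.531872*u^2 - 2.421056*u + 1.76*(3.62*u + 0.38)*(7.24*u + 0.76) + 10.321344)/(1.81*u^2 + 0.38*u - 1.62)^3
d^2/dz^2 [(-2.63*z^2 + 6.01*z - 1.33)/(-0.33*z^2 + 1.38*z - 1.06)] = (1.086426*z^3 - 4.65082199999999*z^2 + 8.979696*z - 7.537484)/(0.035937*z^6 - 0.450846*z^5 + 2.231658*z^4 - 5.524416*z^3 + 7.168356*z^2 - 4.651704*z + 1.191016)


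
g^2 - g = g*(g - 1)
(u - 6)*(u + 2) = u^2 - 4*u - 12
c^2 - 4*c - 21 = (c - 7)*(c + 3)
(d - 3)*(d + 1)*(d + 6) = d^3 + 4*d^2 - 15*d - 18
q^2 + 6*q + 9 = (q + 3)^2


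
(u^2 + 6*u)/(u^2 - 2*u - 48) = u/(u - 8)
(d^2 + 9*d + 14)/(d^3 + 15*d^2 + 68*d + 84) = 1/(d + 6)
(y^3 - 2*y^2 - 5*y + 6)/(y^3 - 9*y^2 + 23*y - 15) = (y + 2)/(y - 5)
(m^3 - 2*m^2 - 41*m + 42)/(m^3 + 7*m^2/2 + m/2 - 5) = 2*(m^2 - m - 42)/(2*m^2 + 9*m + 10)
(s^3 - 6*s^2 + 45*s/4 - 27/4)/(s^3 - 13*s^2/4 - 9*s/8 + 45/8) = 2*(2*s - 3)/(4*s + 5)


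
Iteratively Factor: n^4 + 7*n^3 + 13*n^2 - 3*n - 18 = (n - 1)*(n^3 + 8*n^2 + 21*n + 18) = (n - 1)*(n + 3)*(n^2 + 5*n + 6) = (n - 1)*(n + 2)*(n + 3)*(n + 3)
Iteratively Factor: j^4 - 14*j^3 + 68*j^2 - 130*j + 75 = (j - 5)*(j^3 - 9*j^2 + 23*j - 15) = (j - 5)*(j - 3)*(j^2 - 6*j + 5) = (j - 5)^2*(j - 3)*(j - 1)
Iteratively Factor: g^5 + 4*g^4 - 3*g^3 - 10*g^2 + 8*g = (g + 2)*(g^4 + 2*g^3 - 7*g^2 + 4*g) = (g - 1)*(g + 2)*(g^3 + 3*g^2 - 4*g) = (g - 1)^2*(g + 2)*(g^2 + 4*g) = (g - 1)^2*(g + 2)*(g + 4)*(g)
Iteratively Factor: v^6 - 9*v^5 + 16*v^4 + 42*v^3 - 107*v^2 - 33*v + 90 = (v + 1)*(v^5 - 10*v^4 + 26*v^3 + 16*v^2 - 123*v + 90) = (v - 1)*(v + 1)*(v^4 - 9*v^3 + 17*v^2 + 33*v - 90) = (v - 3)*(v - 1)*(v + 1)*(v^3 - 6*v^2 - v + 30) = (v - 3)*(v - 1)*(v + 1)*(v + 2)*(v^2 - 8*v + 15) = (v - 3)^2*(v - 1)*(v + 1)*(v + 2)*(v - 5)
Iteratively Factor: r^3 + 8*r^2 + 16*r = (r + 4)*(r^2 + 4*r) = r*(r + 4)*(r + 4)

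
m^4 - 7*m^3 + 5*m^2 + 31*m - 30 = (m - 5)*(m - 3)*(m - 1)*(m + 2)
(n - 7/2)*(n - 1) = n^2 - 9*n/2 + 7/2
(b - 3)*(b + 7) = b^2 + 4*b - 21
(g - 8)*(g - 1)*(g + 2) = g^3 - 7*g^2 - 10*g + 16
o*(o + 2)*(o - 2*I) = o^3 + 2*o^2 - 2*I*o^2 - 4*I*o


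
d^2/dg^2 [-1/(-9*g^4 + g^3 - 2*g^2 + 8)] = 2*(g^2*(36*g^2 - 3*g + 4)^2 + (-54*g^2 + 3*g - 2)*(9*g^4 - g^3 + 2*g^2 - 8))/(9*g^4 - g^3 + 2*g^2 - 8)^3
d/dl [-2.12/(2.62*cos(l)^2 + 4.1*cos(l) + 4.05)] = -(11.1088*cos(l) + 8.692)*sin(l)/(2.62*cos(l)^2 + 4.1*cos(l) + 4.05)^2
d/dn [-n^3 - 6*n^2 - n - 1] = -3*n^2 - 12*n - 1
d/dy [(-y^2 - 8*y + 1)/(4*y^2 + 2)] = (8*y^2 - 3*y - 4)/(4*y^4 + 4*y^2 + 1)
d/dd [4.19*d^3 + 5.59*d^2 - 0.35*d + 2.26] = 12.57*d^2 + 11.18*d - 0.35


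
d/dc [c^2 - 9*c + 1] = 2*c - 9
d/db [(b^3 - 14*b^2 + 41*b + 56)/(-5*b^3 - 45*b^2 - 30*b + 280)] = (-23*b^4 + 70*b^3 + 789*b^2 - 560*b + 2632)/(5*(b^6 + 18*b^5 + 93*b^4 - 4*b^3 - 972*b^2 - 672*b + 3136))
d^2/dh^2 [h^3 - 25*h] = 6*h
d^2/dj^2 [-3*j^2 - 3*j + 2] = -6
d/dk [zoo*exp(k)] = zoo*exp(k)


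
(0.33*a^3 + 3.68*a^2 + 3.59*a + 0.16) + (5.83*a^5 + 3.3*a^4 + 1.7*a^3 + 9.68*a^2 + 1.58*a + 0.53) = 5.83*a^5 + 3.3*a^4 + 2.03*a^3 + 13.36*a^2 + 5.17*a + 0.69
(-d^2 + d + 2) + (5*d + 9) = -d^2 + 6*d + 11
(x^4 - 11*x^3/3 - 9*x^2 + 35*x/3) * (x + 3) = x^5 - 2*x^4/3 - 20*x^3 - 46*x^2/3 + 35*x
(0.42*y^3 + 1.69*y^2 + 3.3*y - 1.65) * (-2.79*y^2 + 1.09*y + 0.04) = -1.1718*y^5 - 4.2573*y^4 - 7.3481*y^3 + 8.2681*y^2 - 1.6665*y - 0.066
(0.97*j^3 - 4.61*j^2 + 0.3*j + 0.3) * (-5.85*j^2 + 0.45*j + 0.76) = -5.6745*j^5 + 27.405*j^4 - 3.0923*j^3 - 5.1236*j^2 + 0.363*j + 0.228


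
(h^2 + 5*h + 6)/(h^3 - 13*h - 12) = (h + 2)/(h^2 - 3*h - 4)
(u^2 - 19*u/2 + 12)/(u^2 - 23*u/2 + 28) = (2*u - 3)/(2*u - 7)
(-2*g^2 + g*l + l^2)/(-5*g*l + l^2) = (2*g^2 - g*l - l^2)/(l*(5*g - l))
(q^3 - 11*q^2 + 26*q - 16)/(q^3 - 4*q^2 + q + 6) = (q^2 - 9*q + 8)/(q^2 - 2*q - 3)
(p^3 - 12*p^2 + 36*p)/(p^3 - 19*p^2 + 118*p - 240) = p*(p - 6)/(p^2 - 13*p + 40)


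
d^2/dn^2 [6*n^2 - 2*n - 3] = 12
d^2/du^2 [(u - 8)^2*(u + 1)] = 6*u - 30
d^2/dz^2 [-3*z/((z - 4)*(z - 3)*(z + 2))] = 18*(-z^5 + 5*z^4 - 9*z^3 + 48*z^2 - 120*z - 16)/(z^9 - 15*z^8 + 69*z^7 + 7*z^6 - 858*z^5 + 1452*z^4 + 3160*z^3 - 8352*z^2 - 3456*z + 13824)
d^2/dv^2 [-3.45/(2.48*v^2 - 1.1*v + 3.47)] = (42.43776*v^2 - 18.8232*v - 3.45*(4.96*v - 1.1)*(9.92*v - 2.2) + 59.37864)/(2.48*v^2 - 1.1*v + 3.47)^3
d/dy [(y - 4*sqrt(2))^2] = 2*y - 8*sqrt(2)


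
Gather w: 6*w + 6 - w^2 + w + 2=-w^2 + 7*w + 8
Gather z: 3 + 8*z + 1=8*z + 4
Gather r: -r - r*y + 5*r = r*(4 - y)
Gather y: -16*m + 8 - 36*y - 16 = -16*m - 36*y - 8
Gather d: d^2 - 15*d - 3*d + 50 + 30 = d^2 - 18*d + 80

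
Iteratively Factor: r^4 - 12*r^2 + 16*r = (r)*(r^3 - 12*r + 16) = r*(r - 2)*(r^2 + 2*r - 8) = r*(r - 2)*(r + 4)*(r - 2)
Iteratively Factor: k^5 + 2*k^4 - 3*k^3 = (k)*(k^4 + 2*k^3 - 3*k^2) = k*(k + 3)*(k^3 - k^2) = k^2*(k + 3)*(k^2 - k) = k^2*(k - 1)*(k + 3)*(k)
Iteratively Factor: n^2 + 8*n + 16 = (n + 4)*(n + 4)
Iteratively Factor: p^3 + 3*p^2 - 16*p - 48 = (p - 4)*(p^2 + 7*p + 12) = (p - 4)*(p + 3)*(p + 4)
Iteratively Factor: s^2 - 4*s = (s)*(s - 4)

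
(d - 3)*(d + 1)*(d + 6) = d^3 + 4*d^2 - 15*d - 18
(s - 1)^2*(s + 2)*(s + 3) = s^4 + 3*s^3 - 3*s^2 - 7*s + 6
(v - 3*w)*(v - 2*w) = v^2 - 5*v*w + 6*w^2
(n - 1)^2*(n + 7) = n^3 + 5*n^2 - 13*n + 7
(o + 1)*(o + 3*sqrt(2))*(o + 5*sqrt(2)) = o^3 + o^2 + 8*sqrt(2)*o^2 + 8*sqrt(2)*o + 30*o + 30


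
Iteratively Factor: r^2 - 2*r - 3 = (r - 3)*(r + 1)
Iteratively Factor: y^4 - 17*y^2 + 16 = (y + 4)*(y^3 - 4*y^2 - y + 4) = (y - 4)*(y + 4)*(y^2 - 1) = (y - 4)*(y - 1)*(y + 4)*(y + 1)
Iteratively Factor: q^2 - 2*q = (q - 2)*(q)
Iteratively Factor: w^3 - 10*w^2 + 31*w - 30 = (w - 2)*(w^2 - 8*w + 15) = (w - 3)*(w - 2)*(w - 5)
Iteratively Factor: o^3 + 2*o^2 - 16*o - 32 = (o - 4)*(o^2 + 6*o + 8) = (o - 4)*(o + 4)*(o + 2)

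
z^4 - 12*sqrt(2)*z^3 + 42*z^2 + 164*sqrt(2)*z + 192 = (z - 8*sqrt(2))*(z - 6*sqrt(2))*(z + sqrt(2))^2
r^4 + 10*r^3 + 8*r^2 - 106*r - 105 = (r - 3)*(r + 1)*(r + 5)*(r + 7)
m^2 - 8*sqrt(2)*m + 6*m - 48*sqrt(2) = (m + 6)*(m - 8*sqrt(2))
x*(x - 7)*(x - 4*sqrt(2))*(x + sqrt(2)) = x^4 - 7*x^3 - 3*sqrt(2)*x^3 - 8*x^2 + 21*sqrt(2)*x^2 + 56*x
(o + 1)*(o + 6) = o^2 + 7*o + 6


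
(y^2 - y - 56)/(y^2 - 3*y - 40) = (y + 7)/(y + 5)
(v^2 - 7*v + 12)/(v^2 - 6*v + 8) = (v - 3)/(v - 2)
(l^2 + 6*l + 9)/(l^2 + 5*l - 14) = (l^2 + 6*l + 9)/(l^2 + 5*l - 14)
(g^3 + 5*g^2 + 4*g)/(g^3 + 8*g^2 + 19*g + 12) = g/(g + 3)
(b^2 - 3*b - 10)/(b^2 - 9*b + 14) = (b^2 - 3*b - 10)/(b^2 - 9*b + 14)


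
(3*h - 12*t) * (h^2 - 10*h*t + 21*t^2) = 3*h^3 - 42*h^2*t + 183*h*t^2 - 252*t^3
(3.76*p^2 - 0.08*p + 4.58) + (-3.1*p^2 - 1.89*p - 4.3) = 0.66*p^2 - 1.97*p + 0.28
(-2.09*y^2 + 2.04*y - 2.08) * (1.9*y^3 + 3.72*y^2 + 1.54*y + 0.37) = -3.971*y^5 - 3.8988*y^4 + 0.418200000000001*y^3 - 5.3693*y^2 - 2.4484*y - 0.7696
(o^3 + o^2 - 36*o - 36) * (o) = o^4 + o^3 - 36*o^2 - 36*o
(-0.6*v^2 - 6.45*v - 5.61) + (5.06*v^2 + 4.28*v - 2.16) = 4.46*v^2 - 2.17*v - 7.77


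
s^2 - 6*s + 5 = (s - 5)*(s - 1)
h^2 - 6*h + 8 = (h - 4)*(h - 2)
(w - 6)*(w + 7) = w^2 + w - 42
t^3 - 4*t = t*(t - 2)*(t + 2)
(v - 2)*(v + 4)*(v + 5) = v^3 + 7*v^2 + 2*v - 40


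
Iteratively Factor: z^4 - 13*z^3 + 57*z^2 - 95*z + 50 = (z - 5)*(z^3 - 8*z^2 + 17*z - 10) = (z - 5)*(z - 2)*(z^2 - 6*z + 5) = (z - 5)*(z - 2)*(z - 1)*(z - 5)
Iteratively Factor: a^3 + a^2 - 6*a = (a + 3)*(a^2 - 2*a) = a*(a + 3)*(a - 2)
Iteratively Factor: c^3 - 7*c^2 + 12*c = (c)*(c^2 - 7*c + 12) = c*(c - 4)*(c - 3)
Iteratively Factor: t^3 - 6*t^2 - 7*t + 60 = (t - 5)*(t^2 - t - 12) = (t - 5)*(t - 4)*(t + 3)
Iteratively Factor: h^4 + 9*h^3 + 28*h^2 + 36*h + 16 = (h + 1)*(h^3 + 8*h^2 + 20*h + 16) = (h + 1)*(h + 2)*(h^2 + 6*h + 8) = (h + 1)*(h + 2)^2*(h + 4)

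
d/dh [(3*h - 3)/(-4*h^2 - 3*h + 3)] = 12*h*(h - 2)/(16*h^4 + 24*h^3 - 15*h^2 - 18*h + 9)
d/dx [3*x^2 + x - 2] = 6*x + 1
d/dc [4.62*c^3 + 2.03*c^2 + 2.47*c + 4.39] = 13.86*c^2 + 4.06*c + 2.47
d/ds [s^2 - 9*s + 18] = 2*s - 9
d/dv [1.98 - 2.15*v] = -2.15000000000000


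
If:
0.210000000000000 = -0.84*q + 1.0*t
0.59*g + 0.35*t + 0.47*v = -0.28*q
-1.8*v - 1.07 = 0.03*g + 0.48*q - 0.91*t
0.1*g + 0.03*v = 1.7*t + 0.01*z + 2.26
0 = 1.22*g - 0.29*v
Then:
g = -0.10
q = 0.33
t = 0.49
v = -0.43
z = -311.62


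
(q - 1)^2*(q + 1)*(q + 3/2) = q^4 + q^3/2 - 5*q^2/2 - q/2 + 3/2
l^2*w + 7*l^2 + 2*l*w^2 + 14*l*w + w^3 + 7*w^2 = (l + w)^2*(w + 7)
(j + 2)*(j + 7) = j^2 + 9*j + 14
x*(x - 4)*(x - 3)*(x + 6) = x^4 - x^3 - 30*x^2 + 72*x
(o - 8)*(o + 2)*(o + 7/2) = o^3 - 5*o^2/2 - 37*o - 56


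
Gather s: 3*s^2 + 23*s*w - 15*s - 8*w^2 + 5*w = 3*s^2 + s*(23*w - 15) - 8*w^2 + 5*w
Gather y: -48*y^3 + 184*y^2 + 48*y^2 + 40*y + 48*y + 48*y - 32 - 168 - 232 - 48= -48*y^3 + 232*y^2 + 136*y - 480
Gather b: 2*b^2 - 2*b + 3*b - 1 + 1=2*b^2 + b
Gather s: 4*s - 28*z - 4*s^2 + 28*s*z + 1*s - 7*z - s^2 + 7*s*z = -5*s^2 + s*(35*z + 5) - 35*z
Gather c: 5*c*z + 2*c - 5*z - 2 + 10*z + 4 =c*(5*z + 2) + 5*z + 2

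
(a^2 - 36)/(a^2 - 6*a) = (a + 6)/a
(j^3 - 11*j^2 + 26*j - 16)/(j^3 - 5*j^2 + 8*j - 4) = (j - 8)/(j - 2)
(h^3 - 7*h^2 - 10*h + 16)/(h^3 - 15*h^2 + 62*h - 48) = (h + 2)/(h - 6)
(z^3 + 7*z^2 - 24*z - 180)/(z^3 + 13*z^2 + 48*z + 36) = (z - 5)/(z + 1)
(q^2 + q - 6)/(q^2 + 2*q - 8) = (q + 3)/(q + 4)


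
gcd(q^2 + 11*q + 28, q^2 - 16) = q + 4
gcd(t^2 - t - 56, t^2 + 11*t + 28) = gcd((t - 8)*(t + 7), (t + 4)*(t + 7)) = t + 7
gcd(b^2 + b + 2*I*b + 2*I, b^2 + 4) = b + 2*I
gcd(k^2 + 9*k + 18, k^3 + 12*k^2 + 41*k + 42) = k + 3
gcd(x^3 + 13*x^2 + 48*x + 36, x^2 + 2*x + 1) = x + 1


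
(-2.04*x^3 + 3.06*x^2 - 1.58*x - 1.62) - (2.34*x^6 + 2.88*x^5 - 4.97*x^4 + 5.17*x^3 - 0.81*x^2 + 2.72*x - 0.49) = -2.34*x^6 - 2.88*x^5 + 4.97*x^4 - 7.21*x^3 + 3.87*x^2 - 4.3*x - 1.13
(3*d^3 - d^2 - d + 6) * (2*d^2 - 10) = 6*d^5 - 2*d^4 - 32*d^3 + 22*d^2 + 10*d - 60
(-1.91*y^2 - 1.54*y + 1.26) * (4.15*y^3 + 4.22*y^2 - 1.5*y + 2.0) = -7.9265*y^5 - 14.4512*y^4 + 1.5952*y^3 + 3.8072*y^2 - 4.97*y + 2.52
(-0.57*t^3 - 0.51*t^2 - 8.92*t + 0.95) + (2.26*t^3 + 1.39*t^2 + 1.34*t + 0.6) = 1.69*t^3 + 0.88*t^2 - 7.58*t + 1.55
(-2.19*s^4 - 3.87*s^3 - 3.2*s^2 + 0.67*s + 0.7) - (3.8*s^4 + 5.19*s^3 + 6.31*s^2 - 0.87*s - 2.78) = -5.99*s^4 - 9.06*s^3 - 9.51*s^2 + 1.54*s + 3.48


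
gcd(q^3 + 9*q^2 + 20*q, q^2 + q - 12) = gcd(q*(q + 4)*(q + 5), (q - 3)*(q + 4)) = q + 4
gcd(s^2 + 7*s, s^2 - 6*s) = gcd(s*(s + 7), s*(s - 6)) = s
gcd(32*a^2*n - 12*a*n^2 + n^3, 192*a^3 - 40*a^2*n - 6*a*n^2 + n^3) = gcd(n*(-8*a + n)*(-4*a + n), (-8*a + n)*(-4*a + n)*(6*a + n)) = 32*a^2 - 12*a*n + n^2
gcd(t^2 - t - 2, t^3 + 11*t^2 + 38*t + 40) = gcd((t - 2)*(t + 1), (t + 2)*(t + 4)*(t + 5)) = 1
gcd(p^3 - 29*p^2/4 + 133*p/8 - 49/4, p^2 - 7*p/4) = p - 7/4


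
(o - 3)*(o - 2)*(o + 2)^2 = o^4 - o^3 - 10*o^2 + 4*o + 24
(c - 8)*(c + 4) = c^2 - 4*c - 32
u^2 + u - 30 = (u - 5)*(u + 6)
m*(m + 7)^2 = m^3 + 14*m^2 + 49*m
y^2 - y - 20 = (y - 5)*(y + 4)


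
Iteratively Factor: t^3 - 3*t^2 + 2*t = (t - 2)*(t^2 - t) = t*(t - 2)*(t - 1)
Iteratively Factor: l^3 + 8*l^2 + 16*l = (l + 4)*(l^2 + 4*l) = (l + 4)^2*(l)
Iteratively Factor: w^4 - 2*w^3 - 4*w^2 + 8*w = (w + 2)*(w^3 - 4*w^2 + 4*w) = (w - 2)*(w + 2)*(w^2 - 2*w) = w*(w - 2)*(w + 2)*(w - 2)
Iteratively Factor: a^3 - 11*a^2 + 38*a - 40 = (a - 5)*(a^2 - 6*a + 8) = (a - 5)*(a - 4)*(a - 2)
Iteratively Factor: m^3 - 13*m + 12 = (m + 4)*(m^2 - 4*m + 3) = (m - 1)*(m + 4)*(m - 3)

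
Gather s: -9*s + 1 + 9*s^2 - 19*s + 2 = 9*s^2 - 28*s + 3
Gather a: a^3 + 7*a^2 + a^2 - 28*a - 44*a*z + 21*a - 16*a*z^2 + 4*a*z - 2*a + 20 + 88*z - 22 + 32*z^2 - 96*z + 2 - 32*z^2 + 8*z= a^3 + 8*a^2 + a*(-16*z^2 - 40*z - 9)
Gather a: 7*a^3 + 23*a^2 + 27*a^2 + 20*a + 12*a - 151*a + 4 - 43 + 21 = 7*a^3 + 50*a^2 - 119*a - 18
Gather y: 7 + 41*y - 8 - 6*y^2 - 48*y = -6*y^2 - 7*y - 1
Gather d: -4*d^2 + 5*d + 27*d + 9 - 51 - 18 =-4*d^2 + 32*d - 60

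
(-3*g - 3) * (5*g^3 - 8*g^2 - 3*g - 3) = -15*g^4 + 9*g^3 + 33*g^2 + 18*g + 9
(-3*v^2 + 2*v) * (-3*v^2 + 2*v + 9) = 9*v^4 - 12*v^3 - 23*v^2 + 18*v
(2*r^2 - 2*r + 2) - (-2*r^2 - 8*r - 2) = 4*r^2 + 6*r + 4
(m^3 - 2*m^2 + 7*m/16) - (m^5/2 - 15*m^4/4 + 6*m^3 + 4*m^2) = -m^5/2 + 15*m^4/4 - 5*m^3 - 6*m^2 + 7*m/16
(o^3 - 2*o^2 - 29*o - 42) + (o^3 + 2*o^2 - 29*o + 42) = 2*o^3 - 58*o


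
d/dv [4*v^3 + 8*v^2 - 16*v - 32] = 12*v^2 + 16*v - 16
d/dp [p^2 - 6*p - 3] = 2*p - 6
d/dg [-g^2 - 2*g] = -2*g - 2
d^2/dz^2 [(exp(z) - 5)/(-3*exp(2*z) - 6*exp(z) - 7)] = (-9*exp(4*z) + 198*exp(3*z) + 396*exp(2*z) - 198*exp(z) - 259)*exp(z)/(27*exp(6*z) + 162*exp(5*z) + 513*exp(4*z) + 972*exp(3*z) + 1197*exp(2*z) + 882*exp(z) + 343)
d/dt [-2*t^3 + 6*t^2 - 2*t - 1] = -6*t^2 + 12*t - 2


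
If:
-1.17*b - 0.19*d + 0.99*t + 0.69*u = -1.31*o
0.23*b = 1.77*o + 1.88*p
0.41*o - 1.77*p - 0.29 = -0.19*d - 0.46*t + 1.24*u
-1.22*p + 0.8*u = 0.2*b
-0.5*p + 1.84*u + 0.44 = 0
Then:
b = -18.448*u - 5.368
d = 60.5510250576763*u + 15.9605181416428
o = -6.30589830508475*u - 1.63222598870057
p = 3.68*u + 0.88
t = -2.53407925189947*u - 1.12105606857588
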